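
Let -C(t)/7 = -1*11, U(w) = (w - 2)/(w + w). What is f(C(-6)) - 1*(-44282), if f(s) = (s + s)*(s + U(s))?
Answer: 56215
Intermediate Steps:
U(w) = (-2 + w)/(2*w) (U(w) = (-2 + w)/((2*w)) = (-2 + w)*(1/(2*w)) = (-2 + w)/(2*w))
C(t) = 77 (C(t) = -(-7)*11 = -7*(-11) = 77)
f(s) = 2*s*(s + (-2 + s)/(2*s)) (f(s) = (s + s)*(s + (-2 + s)/(2*s)) = (2*s)*(s + (-2 + s)/(2*s)) = 2*s*(s + (-2 + s)/(2*s)))
f(C(-6)) - 1*(-44282) = (-2 + 77 + 2*77**2) - 1*(-44282) = (-2 + 77 + 2*5929) + 44282 = (-2 + 77 + 11858) + 44282 = 11933 + 44282 = 56215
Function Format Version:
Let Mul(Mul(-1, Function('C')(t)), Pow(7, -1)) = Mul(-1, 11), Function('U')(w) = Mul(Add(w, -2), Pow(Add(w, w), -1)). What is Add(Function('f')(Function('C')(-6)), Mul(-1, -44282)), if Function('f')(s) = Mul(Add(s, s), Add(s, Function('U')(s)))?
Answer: 56215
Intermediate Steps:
Function('U')(w) = Mul(Rational(1, 2), Pow(w, -1), Add(-2, w)) (Function('U')(w) = Mul(Add(-2, w), Pow(Mul(2, w), -1)) = Mul(Add(-2, w), Mul(Rational(1, 2), Pow(w, -1))) = Mul(Rational(1, 2), Pow(w, -1), Add(-2, w)))
Function('C')(t) = 77 (Function('C')(t) = Mul(-7, Mul(-1, 11)) = Mul(-7, -11) = 77)
Function('f')(s) = Mul(2, s, Add(s, Mul(Rational(1, 2), Pow(s, -1), Add(-2, s)))) (Function('f')(s) = Mul(Add(s, s), Add(s, Mul(Rational(1, 2), Pow(s, -1), Add(-2, s)))) = Mul(Mul(2, s), Add(s, Mul(Rational(1, 2), Pow(s, -1), Add(-2, s)))) = Mul(2, s, Add(s, Mul(Rational(1, 2), Pow(s, -1), Add(-2, s)))))
Add(Function('f')(Function('C')(-6)), Mul(-1, -44282)) = Add(Add(-2, 77, Mul(2, Pow(77, 2))), Mul(-1, -44282)) = Add(Add(-2, 77, Mul(2, 5929)), 44282) = Add(Add(-2, 77, 11858), 44282) = Add(11933, 44282) = 56215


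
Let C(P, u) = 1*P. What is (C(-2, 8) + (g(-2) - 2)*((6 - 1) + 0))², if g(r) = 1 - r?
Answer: 9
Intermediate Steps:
C(P, u) = P
(C(-2, 8) + (g(-2) - 2)*((6 - 1) + 0))² = (-2 + ((1 - 1*(-2)) - 2)*((6 - 1) + 0))² = (-2 + ((1 + 2) - 2)*(5 + 0))² = (-2 + (3 - 2)*5)² = (-2 + 1*5)² = (-2 + 5)² = 3² = 9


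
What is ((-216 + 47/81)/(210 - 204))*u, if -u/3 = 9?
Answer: 17449/18 ≈ 969.39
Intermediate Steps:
u = -27 (u = -3*9 = -27)
((-216 + 47/81)/(210 - 204))*u = ((-216 + 47/81)/(210 - 204))*(-27) = ((-216 + 47*(1/81))/6)*(-27) = ((-216 + 47/81)*(⅙))*(-27) = -17449/81*⅙*(-27) = -17449/486*(-27) = 17449/18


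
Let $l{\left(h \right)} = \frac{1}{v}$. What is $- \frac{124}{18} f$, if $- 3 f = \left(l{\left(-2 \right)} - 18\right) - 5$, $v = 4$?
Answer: $- \frac{2821}{54} \approx -52.241$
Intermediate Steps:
$l{\left(h \right)} = \frac{1}{4}$
$f = \frac{91}{12}$ ($f = - \frac{\left(\frac{1}{4} - 18\right) - 5}{3} = - \frac{- \frac{71}{4} - 5}{3} = \left(- \frac{1}{3}\right) \left(- \frac{91}{4}\right) = \frac{91}{12} \approx 7.5833$)
$- \frac{124}{18} f = - \frac{124}{18} \cdot \frac{91}{12} = \left(-124\right) \frac{1}{18} \cdot \frac{91}{12} = \left(- \frac{62}{9}\right) \frac{91}{12} = - \frac{2821}{54}$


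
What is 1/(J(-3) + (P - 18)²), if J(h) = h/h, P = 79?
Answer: 1/3722 ≈ 0.00026867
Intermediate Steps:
J(h) = 1
1/(J(-3) + (P - 18)²) = 1/(1 + (79 - 18)²) = 1/(1 + 61²) = 1/(1 + 3721) = 1/3722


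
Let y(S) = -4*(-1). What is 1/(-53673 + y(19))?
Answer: -1/53669 ≈ -1.8633e-5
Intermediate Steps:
y(S) = 4
1/(-53673 + y(19)) = 1/(-53673 + 4) = 1/(-53669) = -1/53669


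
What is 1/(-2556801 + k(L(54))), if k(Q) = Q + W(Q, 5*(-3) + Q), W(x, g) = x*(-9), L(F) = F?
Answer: -1/2557233 ≈ -3.9105e-7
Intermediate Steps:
W(x, g) = -9*x
k(Q) = -8*Q (k(Q) = Q - 9*Q = -8*Q)
1/(-2556801 + k(L(54))) = 1/(-2556801 - 8*54) = 1/(-2556801 - 432) = 1/(-2557233) = -1/2557233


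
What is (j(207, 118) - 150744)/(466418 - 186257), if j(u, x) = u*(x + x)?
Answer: -4852/13341 ≈ -0.36369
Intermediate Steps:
j(u, x) = 2*u*x (j(u, x) = u*(2*x) = 2*u*x)
(j(207, 118) - 150744)/(466418 - 186257) = (2*207*118 - 150744)/(466418 - 186257) = (48852 - 150744)/280161 = -101892*1/280161 = -4852/13341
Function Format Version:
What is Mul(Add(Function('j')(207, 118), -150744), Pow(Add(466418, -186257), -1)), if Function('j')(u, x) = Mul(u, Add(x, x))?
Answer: Rational(-4852, 13341) ≈ -0.36369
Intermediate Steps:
Function('j')(u, x) = Mul(2, u, x) (Function('j')(u, x) = Mul(u, Mul(2, x)) = Mul(2, u, x))
Mul(Add(Function('j')(207, 118), -150744), Pow(Add(466418, -186257), -1)) = Mul(Add(Mul(2, 207, 118), -150744), Pow(Add(466418, -186257), -1)) = Mul(Add(48852, -150744), Pow(280161, -1)) = Mul(-101892, Rational(1, 280161)) = Rational(-4852, 13341)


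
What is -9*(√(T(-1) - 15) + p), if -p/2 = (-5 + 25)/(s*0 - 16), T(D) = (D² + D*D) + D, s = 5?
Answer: -45/2 - 9*I*√14 ≈ -22.5 - 33.675*I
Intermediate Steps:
T(D) = D + 2*D² (T(D) = (D² + D²) + D = 2*D² + D = D + 2*D²)
p = 5/2 (p = -2*(-5 + 25)/(5*0 - 16) = -40/(0 - 16) = -40/(-16) = -40*(-1)/16 = -2*(-5/4) = 5/2 ≈ 2.5000)
-9*(√(T(-1) - 15) + p) = -9*(√(-(1 + 2*(-1)) - 15) + 5/2) = -9*(√(-(1 - 2) - 15) + 5/2) = -9*(√(-1*(-1) - 15) + 5/2) = -9*(√(1 - 15) + 5/2) = -9*(√(-14) + 5/2) = -9*(I*√14 + 5/2) = -9*(5/2 + I*√14) = -45/2 - 9*I*√14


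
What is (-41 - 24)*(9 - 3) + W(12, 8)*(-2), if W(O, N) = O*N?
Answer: -582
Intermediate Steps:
W(O, N) = N*O
(-41 - 24)*(9 - 3) + W(12, 8)*(-2) = (-41 - 24)*(9 - 3) + (8*12)*(-2) = -65*6 + 96*(-2) = -390 - 192 = -582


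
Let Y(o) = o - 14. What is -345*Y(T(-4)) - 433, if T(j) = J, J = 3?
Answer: 3362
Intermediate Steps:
T(j) = 3
Y(o) = -14 + o
-345*Y(T(-4)) - 433 = -345*(-14 + 3) - 433 = -345*(-11) - 433 = 3795 - 433 = 3362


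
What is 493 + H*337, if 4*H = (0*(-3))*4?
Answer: 493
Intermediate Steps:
H = 0 (H = ((0*(-3))*4)/4 = (0*4)/4 = (¼)*0 = 0)
493 + H*337 = 493 + 0*337 = 493 + 0 = 493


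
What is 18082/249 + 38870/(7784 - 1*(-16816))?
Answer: 15149861/204180 ≈ 74.199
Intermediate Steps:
18082/249 + 38870/(7784 - 1*(-16816)) = 18082*(1/249) + 38870/(7784 + 16816) = 18082/249 + 38870/24600 = 18082/249 + 38870*(1/24600) = 18082/249 + 3887/2460 = 15149861/204180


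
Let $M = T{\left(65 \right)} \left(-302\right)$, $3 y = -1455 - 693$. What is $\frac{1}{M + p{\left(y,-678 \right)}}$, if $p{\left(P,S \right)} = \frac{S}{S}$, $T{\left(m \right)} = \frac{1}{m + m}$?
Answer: $- \frac{65}{86} \approx -0.75581$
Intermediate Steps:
$T{\left(m \right)} = \frac{1}{2 m}$
$y = -716$ ($y = \frac{-1455 - 693}{3} = \frac{1}{3} \left(-2148\right) = -716$)
$M = - \frac{151}{65}$ ($M = \frac{1}{2 \cdot 65} \left(-302\right) = \frac{1}{2} \cdot \frac{1}{65} \left(-302\right) = \frac{1}{130} \left(-302\right) = - \frac{151}{65} \approx -2.3231$)
$p{\left(P,S \right)} = 1$
$\frac{1}{M + p{\left(y,-678 \right)}} = \frac{1}{- \frac{151}{65} + 1} = \frac{1}{- \frac{86}{65}} = - \frac{65}{86}$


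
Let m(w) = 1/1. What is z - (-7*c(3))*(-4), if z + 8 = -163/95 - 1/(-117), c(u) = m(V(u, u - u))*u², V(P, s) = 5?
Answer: -2908876/11115 ≈ -261.71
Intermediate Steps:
m(w) = 1
c(u) = u² (c(u) = 1*u² = u²)
z = -107896/11115 (z = -8 + (-163/95 - 1/(-117)) = -8 + (-163*1/95 - 1*(-1/117)) = -8 + (-163/95 + 1/117) = -8 - 18976/11115 = -107896/11115 ≈ -9.7072)
z - (-7*c(3))*(-4) = -107896/11115 - (-7*3²)*(-4) = -107896/11115 - (-7*9)*(-4) = -107896/11115 - (-63)*(-4) = -107896/11115 - 1*252 = -107896/11115 - 252 = -2908876/11115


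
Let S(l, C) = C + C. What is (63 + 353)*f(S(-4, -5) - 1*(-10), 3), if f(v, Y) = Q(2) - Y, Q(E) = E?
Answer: -416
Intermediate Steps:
S(l, C) = 2*C
f(v, Y) = 2 - Y
(63 + 353)*f(S(-4, -5) - 1*(-10), 3) = (63 + 353)*(2 - 1*3) = 416*(2 - 3) = 416*(-1) = -416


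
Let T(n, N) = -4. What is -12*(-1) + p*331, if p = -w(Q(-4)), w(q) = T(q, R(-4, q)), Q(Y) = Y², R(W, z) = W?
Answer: 1336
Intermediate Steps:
w(q) = -4
p = 4 (p = -1*(-4) = 4)
-12*(-1) + p*331 = -12*(-1) + 4*331 = 12 + 1324 = 1336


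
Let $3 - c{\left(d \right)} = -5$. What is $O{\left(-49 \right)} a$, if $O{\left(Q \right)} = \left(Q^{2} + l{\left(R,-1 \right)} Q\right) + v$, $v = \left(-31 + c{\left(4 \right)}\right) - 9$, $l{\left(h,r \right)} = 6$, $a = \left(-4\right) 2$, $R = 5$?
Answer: $-16600$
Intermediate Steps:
$c{\left(d \right)} = 8$ ($c{\left(d \right)} = 3 - -5 = 3 + 5 = 8$)
$a = -8$
$v = -32$ ($v = \left(-31 + 8\right) - 9 = -23 - 9 = -32$)
$O{\left(Q \right)} = -32 + Q^{2} + 6 Q$ ($O{\left(Q \right)} = \left(Q^{2} + 6 Q\right) - 32 = -32 + Q^{2} + 6 Q$)
$O{\left(-49 \right)} a = \left(-32 + \left(-49\right)^{2} + 6 \left(-49\right)\right) \left(-8\right) = \left(-32 + 2401 - 294\right) \left(-8\right) = 2075 \left(-8\right) = -16600$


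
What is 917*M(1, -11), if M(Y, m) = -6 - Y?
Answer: -6419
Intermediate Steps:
917*M(1, -11) = 917*(-6 - 1*1) = 917*(-6 - 1) = 917*(-7) = -6419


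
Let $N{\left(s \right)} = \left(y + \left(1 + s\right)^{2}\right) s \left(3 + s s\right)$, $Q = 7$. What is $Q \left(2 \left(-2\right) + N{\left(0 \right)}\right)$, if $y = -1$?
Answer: $-28$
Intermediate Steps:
$N{\left(s \right)} = s \left(-1 + \left(1 + s\right)^{2}\right) \left(3 + s^{2}\right)$ ($N{\left(s \right)} = \left(-1 + \left(1 + s\right)^{2}\right) s \left(3 + s s\right) = s \left(-1 + \left(1 + s\right)^{2}\right) \left(3 + s^{2}\right)$)
$Q \left(2 \left(-2\right) + N{\left(0 \right)}\right) = 7 \left(2 \left(-2\right) + 0^{2} \left(6 + 0^{3} + 2 \cdot 0^{2} + 3 \cdot 0\right)\right) = 7 \left(-4 + 0 \left(6 + 0 + 2 \cdot 0 + 0\right)\right) = 7 \left(-4 + 0 \left(6 + 0 + 0 + 0\right)\right) = 7 \left(-4 + 0 \cdot 6\right) = 7 \left(-4 + 0\right) = 7 \left(-4\right) = -28$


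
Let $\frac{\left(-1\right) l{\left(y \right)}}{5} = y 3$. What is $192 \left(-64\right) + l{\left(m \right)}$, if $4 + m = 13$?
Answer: $-12423$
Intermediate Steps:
$m = 9$ ($m = -4 + 13 = 9$)
$l{\left(y \right)} = - 15 y$ ($l{\left(y \right)} = - 5 y 3 = - 5 \cdot 3 y = - 15 y$)
$192 \left(-64\right) + l{\left(m \right)} = 192 \left(-64\right) - 135 = -12288 - 135 = -12423$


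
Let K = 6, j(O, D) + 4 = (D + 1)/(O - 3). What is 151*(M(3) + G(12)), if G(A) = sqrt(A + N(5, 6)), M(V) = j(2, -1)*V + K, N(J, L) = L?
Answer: -906 + 453*sqrt(2) ≈ -265.36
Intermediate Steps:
j(O, D) = -4 + (1 + D)/(-3 + O) (j(O, D) = -4 + (D + 1)/(O - 3) = -4 + (1 + D)/(-3 + O))
M(V) = 6 - 4*V (M(V) = ((13 - 1 - 4*2)/(-3 + 2))*V + 6 = ((13 - 1 - 8)/(-1))*V + 6 = (-1*4)*V + 6 = -4*V + 6 = 6 - 4*V)
G(A) = sqrt(6 + A) (G(A) = sqrt(A + 6) = sqrt(6 + A))
151*(M(3) + G(12)) = 151*((6 - 4*3) + sqrt(6 + 12)) = 151*((6 - 12) + sqrt(18)) = 151*(-6 + 3*sqrt(2)) = -906 + 453*sqrt(2)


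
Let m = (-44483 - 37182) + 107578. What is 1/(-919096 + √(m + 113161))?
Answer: -459548/422368659071 - √139074/844737318142 ≈ -1.0885e-6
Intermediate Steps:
m = 25913 (m = -81665 + 107578 = 25913)
1/(-919096 + √(m + 113161)) = 1/(-919096 + √(25913 + 113161)) = 1/(-919096 + √139074)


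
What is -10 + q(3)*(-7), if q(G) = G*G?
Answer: -73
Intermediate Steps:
q(G) = G²
-10 + q(3)*(-7) = -10 + 3²*(-7) = -10 + 9*(-7) = -10 - 63 = -73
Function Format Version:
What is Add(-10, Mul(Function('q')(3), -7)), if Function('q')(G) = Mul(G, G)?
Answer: -73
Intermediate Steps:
Function('q')(G) = Pow(G, 2)
Add(-10, Mul(Function('q')(3), -7)) = Add(-10, Mul(Pow(3, 2), -7)) = Add(-10, Mul(9, -7)) = Add(-10, -63) = -73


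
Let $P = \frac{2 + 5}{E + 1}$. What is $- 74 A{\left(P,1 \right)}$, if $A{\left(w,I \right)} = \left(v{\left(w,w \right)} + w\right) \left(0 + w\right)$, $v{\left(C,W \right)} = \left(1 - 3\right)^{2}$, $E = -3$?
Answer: $\frac{259}{2} \approx 129.5$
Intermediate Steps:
$v{\left(C,W \right)} = 4$ ($v{\left(C,W \right)} = \left(-2\right)^{2} = 4$)
$P = - \frac{7}{2}$ ($P = \frac{2 + 5}{-3 + 1} = \frac{7}{-2} = 7 \left(- \frac{1}{2}\right) = - \frac{7}{2} \approx -3.5$)
$A{\left(w,I \right)} = w \left(4 + w\right)$ ($A{\left(w,I \right)} = \left(4 + w\right) \left(0 + w\right) = \left(4 + w\right) w = w \left(4 + w\right)$)
$- 74 A{\left(P,1 \right)} = - 74 \left(- \frac{7 \left(4 - \frac{7}{2}\right)}{2}\right) = - 74 \left(\left(- \frac{7}{2}\right) \frac{1}{2}\right) = \left(-74\right) \left(- \frac{7}{4}\right) = \frac{259}{2}$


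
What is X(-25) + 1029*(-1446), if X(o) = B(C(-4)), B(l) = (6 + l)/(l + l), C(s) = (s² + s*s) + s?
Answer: -41662135/28 ≈ -1.4879e+6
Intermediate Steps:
C(s) = s + 2*s² (C(s) = (s² + s²) + s = 2*s² + s = s + 2*s²)
B(l) = (6 + l)/(2*l) (B(l) = (6 + l)/((2*l)) = (6 + l)*(1/(2*l)) = (6 + l)/(2*l))
X(o) = 17/28 (X(o) = (6 - 4*(1 + 2*(-4)))/(2*((-4*(1 + 2*(-4))))) = (6 - 4*(1 - 8))/(2*((-4*(1 - 8)))) = (6 - 4*(-7))/(2*((-4*(-7)))) = (½)*(6 + 28)/28 = (½)*(1/28)*34 = 17/28)
X(-25) + 1029*(-1446) = 17/28 + 1029*(-1446) = 17/28 - 1487934 = -41662135/28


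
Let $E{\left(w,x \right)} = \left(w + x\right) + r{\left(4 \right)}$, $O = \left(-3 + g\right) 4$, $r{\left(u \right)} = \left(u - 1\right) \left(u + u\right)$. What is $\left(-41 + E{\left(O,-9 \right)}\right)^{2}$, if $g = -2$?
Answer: $2116$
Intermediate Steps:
$r{\left(u \right)} = 2 u \left(-1 + u\right)$ ($r{\left(u \right)} = \left(-1 + u\right) 2 u = 2 u \left(-1 + u\right)$)
$O = -20$ ($O = \left(-3 - 2\right) 4 = \left(-5\right) 4 = -20$)
$E{\left(w,x \right)} = 24 + w + x$ ($E{\left(w,x \right)} = \left(w + x\right) + 2 \cdot 4 \left(-1 + 4\right) = \left(w + x\right) + 2 \cdot 4 \cdot 3 = \left(w + x\right) + 24 = 24 + w + x$)
$\left(-41 + E{\left(O,-9 \right)}\right)^{2} = \left(-41 - 5\right)^{2} = \left(-46\right)^{2} = 2116$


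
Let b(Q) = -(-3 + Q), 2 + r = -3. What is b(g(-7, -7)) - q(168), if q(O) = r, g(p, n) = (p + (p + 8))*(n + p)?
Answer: -76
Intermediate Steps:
g(p, n) = (8 + 2*p)*(n + p) (g(p, n) = (p + (8 + p))*(n + p) = (8 + 2*p)*(n + p))
r = -5 (r = -2 - 3 = -5)
q(O) = -5
b(Q) = 3 - Q
b(g(-7, -7)) - q(168) = (3 - (2*(-7)² + 8*(-7) + 8*(-7) + 2*(-7)*(-7))) - 1*(-5) = (3 - (2*49 - 56 - 56 + 98)) + 5 = (3 - (98 - 56 - 56 + 98)) + 5 = (3 - 1*84) + 5 = (3 - 84) + 5 = -81 + 5 = -76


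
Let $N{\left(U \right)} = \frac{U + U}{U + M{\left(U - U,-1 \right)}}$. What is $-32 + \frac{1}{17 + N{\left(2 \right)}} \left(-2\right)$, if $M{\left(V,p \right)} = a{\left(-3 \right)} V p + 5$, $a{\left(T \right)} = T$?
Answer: $- \frac{3950}{123} \approx -32.114$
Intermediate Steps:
$M{\left(V,p \right)} = 5 - 3 V p$ ($M{\left(V,p \right)} = - 3 V p + 5 = 5 - 3 V p$)
$N{\left(U \right)} = \frac{2 U}{5 + U}$ ($N{\left(U \right)} = \frac{U + U}{U - \left(-5 + 3 \left(U - U\right) \left(-1\right)\right)} = \frac{2 U}{U + \left(5 - 0 \left(-1\right)\right)} = \frac{2 U}{U + \left(5 + 0\right)} = \frac{2 U}{U + 5} = \frac{2 U}{5 + U}$)
$-32 + \frac{1}{17 + N{\left(2 \right)}} \left(-2\right) = -32 + \frac{1}{17 + 2 \cdot 2 \frac{1}{5 + 2}} \left(-2\right) = -32 + \frac{1}{17 + 2 \cdot 2 \cdot \frac{1}{7}} \left(-2\right) = -32 + \frac{1}{17 + \frac{4}{7}} \left(-2\right) = -32 + \frac{1}{\frac{123}{7}} \left(-2\right) = -32 + \frac{7}{123} \left(-2\right) = -32 - \frac{14}{123} = - \frac{3950}{123}$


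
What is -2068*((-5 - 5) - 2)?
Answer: 24816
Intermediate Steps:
-2068*((-5 - 5) - 2) = -2068*(-10 - 2) = -2068*(-12) = 24816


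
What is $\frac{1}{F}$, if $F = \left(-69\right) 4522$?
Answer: $- \frac{1}{312018} \approx -3.2049 \cdot 10^{-6}$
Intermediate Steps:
$F = -312018$
$\frac{1}{F} = \frac{1}{-312018} = - \frac{1}{312018}$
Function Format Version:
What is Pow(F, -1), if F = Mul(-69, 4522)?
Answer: Rational(-1, 312018) ≈ -3.2049e-6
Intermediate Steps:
F = -312018
Pow(F, -1) = Pow(-312018, -1) = Rational(-1, 312018)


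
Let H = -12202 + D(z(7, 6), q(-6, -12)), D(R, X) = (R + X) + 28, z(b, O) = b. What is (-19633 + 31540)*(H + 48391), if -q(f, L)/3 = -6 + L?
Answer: 431962146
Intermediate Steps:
q(f, L) = 18 - 3*L (q(f, L) = -3*(-6 + L) = 18 - 3*L)
D(R, X) = 28 + R + X
H = -12113 (H = -12202 + (28 + 7 + (18 - 3*(-12))) = -12202 + (28 + 7 + (18 + 36)) = -12202 + (28 + 7 + 54) = -12202 + 89 = -12113)
(-19633 + 31540)*(H + 48391) = (-19633 + 31540)*(-12113 + 48391) = 11907*36278 = 431962146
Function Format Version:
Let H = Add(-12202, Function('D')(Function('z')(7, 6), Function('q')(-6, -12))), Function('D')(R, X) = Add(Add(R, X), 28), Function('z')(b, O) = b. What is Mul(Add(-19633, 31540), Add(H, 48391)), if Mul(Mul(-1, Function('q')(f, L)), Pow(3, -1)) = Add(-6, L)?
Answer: 431962146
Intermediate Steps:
Function('q')(f, L) = Add(18, Mul(-3, L)) (Function('q')(f, L) = Mul(-3, Add(-6, L)) = Add(18, Mul(-3, L)))
Function('D')(R, X) = Add(28, R, X)
H = -12113 (H = Add(-12202, Add(28, 7, Add(18, Mul(-3, -12)))) = Add(-12202, Add(28, 7, Add(18, 36))) = Add(-12202, Add(28, 7, 54)) = Add(-12202, 89) = -12113)
Mul(Add(-19633, 31540), Add(H, 48391)) = Mul(Add(-19633, 31540), Add(-12113, 48391)) = Mul(11907, 36278) = 431962146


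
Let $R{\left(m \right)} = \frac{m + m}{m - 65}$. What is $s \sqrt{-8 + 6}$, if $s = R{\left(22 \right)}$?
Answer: $- \frac{44 i \sqrt{2}}{43} \approx - 1.4471 i$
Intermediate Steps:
$R{\left(m \right)} = \frac{2 m}{-65 + m}$
$s = - \frac{44}{43}$ ($s = 2 \cdot 22 \frac{1}{-65 + 22} = 2 \cdot 22 \frac{1}{-43} = 2 \cdot 22 \left(- \frac{1}{43}\right) = - \frac{44}{43} \approx -1.0233$)
$s \sqrt{-8 + 6} = - \frac{44 \sqrt{-8 + 6}}{43} = - \frac{44 \sqrt{-2}}{43} = - \frac{44 i \sqrt{2}}{43}$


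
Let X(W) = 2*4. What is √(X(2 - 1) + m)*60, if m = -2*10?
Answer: 120*I*√3 ≈ 207.85*I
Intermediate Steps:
X(W) = 8
m = -20
√(X(2 - 1) + m)*60 = √(8 - 20)*60 = √(-12)*60 = (2*I*√3)*60 = 120*I*√3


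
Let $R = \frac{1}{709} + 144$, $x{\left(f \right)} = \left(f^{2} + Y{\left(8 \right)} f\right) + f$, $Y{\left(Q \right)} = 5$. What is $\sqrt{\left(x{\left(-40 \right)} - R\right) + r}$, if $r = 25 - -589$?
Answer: $\frac{\sqrt{919905521}}{709} \approx 42.779$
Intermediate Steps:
$x{\left(f \right)} = f^{2} + 6 f$ ($x{\left(f \right)} = \left(f^{2} + 5 f\right) + f = f^{2} + 6 f$)
$r = 614$ ($r = 25 + 589 = 614$)
$R = \frac{102097}{709}$ ($R = \frac{1}{709} + 144 = \frac{102097}{709} \approx 144.0$)
$\sqrt{\left(x{\left(-40 \right)} - R\right) + r} = \sqrt{\left(- 40 \left(6 - 40\right) - \frac{102097}{709}\right) + 614} = \sqrt{\left(\left(-40\right) \left(-34\right) - \frac{102097}{709}\right) + 614} = \sqrt{\left(1360 - \frac{102097}{709}\right) + 614} = \sqrt{\frac{862143}{709} + 614} = \sqrt{\frac{1297469}{709}} = \frac{\sqrt{919905521}}{709}$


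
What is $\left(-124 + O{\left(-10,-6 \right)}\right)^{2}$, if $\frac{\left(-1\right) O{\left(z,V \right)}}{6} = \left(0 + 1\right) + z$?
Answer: $4900$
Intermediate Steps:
$O{\left(z,V \right)} = -6 - 6 z$ ($O{\left(z,V \right)} = - 6 \left(\left(0 + 1\right) + z\right) = - 6 \left(1 + z\right) = -6 - 6 z$)
$\left(-124 + O{\left(-10,-6 \right)}\right)^{2} = \left(-124 - -54\right)^{2} = \left(-124 + \left(-6 + 60\right)\right)^{2} = \left(-124 + 54\right)^{2} = \left(-70\right)^{2} = 4900$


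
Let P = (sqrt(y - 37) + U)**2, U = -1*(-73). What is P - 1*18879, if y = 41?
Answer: -13254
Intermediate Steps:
U = 73
P = 5625 (P = (sqrt(41 - 37) + 73)**2 = (sqrt(4) + 73)**2 = (2 + 73)**2 = 75**2 = 5625)
P - 1*18879 = 5625 - 1*18879 = 5625 - 18879 = -13254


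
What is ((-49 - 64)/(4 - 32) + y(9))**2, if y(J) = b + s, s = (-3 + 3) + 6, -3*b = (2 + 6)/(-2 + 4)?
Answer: 534361/7056 ≈ 75.731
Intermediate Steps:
b = -4/3 (b = -(2 + 6)/(3*(-2 + 4)) = -8/(3*2) = -1/3*4 = -4/3 ≈ -1.3333)
s = 6 (s = 0 + 6 = 6)
y(J) = 14/3 (y(J) = -4/3 + 6 = 14/3)
((-49 - 64)/(4 - 32) + y(9))**2 = ((-49 - 64)/(4 - 32) + 14/3)**2 = (-113/(-28) + 14/3)**2 = (-113*(-1/28) + 14/3)**2 = (113/28 + 14/3)**2 = (731/84)**2 = 534361/7056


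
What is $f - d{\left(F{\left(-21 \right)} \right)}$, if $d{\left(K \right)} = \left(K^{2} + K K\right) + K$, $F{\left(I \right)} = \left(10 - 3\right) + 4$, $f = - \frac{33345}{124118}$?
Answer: $- \frac{31435199}{124118} \approx -253.27$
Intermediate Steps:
$f = - \frac{33345}{124118}$ ($f = \left(-33345\right) \frac{1}{124118} = - \frac{33345}{124118} \approx -0.26866$)
$F{\left(I \right)} = 11$ ($F{\left(I \right)} = 7 + 4 = 11$)
$d{\left(K \right)} = K + 2 K^{2}$ ($d{\left(K \right)} = \left(K^{2} + K^{2}\right) + K = 2 K^{2} + K = K + 2 K^{2}$)
$f - d{\left(F{\left(-21 \right)} \right)} = - \frac{33345}{124118} - 11 \left(1 + 2 \cdot 11\right) = - \frac{33345}{124118} - 11 \left(1 + 22\right) = - \frac{33345}{124118} - 11 \cdot 23 = - \frac{33345}{124118} - 253 = - \frac{31435199}{124118}$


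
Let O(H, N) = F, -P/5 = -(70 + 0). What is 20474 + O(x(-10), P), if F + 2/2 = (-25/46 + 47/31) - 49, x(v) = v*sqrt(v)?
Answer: 29126011/1426 ≈ 20425.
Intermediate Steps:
P = 350 (P = -(-5)*(70 + 0) = -(-5)*70 = -5*(-70) = 350)
x(v) = v**(3/2)
F = -69913/1426 (F = -1 + ((-25/46 + 47/31) - 49) = -1 + (1387/1426 - 49) = -1 - 68487/1426 = -69913/1426 ≈ -49.027)
O(H, N) = -69913/1426
20474 + O(x(-10), P) = 20474 - 69913/1426 = 29126011/1426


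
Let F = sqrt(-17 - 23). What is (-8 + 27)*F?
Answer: 38*I*sqrt(10) ≈ 120.17*I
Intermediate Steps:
F = 2*I*sqrt(10) (F = sqrt(-40) = 2*I*sqrt(10) ≈ 6.3246*I)
(-8 + 27)*F = (-8 + 27)*(2*I*sqrt(10)) = 19*(2*I*sqrt(10)) = 38*I*sqrt(10)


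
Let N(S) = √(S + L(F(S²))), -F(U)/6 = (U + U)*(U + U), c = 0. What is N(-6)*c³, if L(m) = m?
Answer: 0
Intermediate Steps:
F(U) = -24*U² (F(U) = -6*(U + U)*(U + U) = -6*2*U*2*U = -24*U²)
N(S) = √(S - 24*S⁴)
N(-6)*c³ = √(-6 - 24*(-6)⁴)*0³ = √(-6 - 24*1296)*0 = √(-6 - 31104)*0 = √(-31110)*0 = (I*√31110)*0 = 0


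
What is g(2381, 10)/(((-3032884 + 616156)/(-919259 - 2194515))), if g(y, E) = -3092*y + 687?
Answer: -11460813470755/1208364 ≈ -9.4846e+6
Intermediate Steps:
g(y, E) = 687 - 3092*y
g(2381, 10)/(((-3032884 + 616156)/(-919259 - 2194515))) = (687 - 3092*2381)/(((-3032884 + 616156)/(-919259 - 2194515))) = (687 - 7362052)/((-2416728/(-3113774))) = -7361365/((-2416728*(-1/3113774))) = -7361365/1208364/1556887 = -7361365*1556887/1208364 = -11460813470755/1208364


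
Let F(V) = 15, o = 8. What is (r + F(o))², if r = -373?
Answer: 128164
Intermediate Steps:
(r + F(o))² = (-373 + 15)² = (-358)² = 128164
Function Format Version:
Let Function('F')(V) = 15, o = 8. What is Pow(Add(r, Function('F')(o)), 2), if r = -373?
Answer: 128164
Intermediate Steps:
Pow(Add(r, Function('F')(o)), 2) = Pow(Add(-373, 15), 2) = Pow(-358, 2) = 128164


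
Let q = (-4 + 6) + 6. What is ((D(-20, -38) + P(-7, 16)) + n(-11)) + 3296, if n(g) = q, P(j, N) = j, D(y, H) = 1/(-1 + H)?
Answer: 128582/39 ≈ 3297.0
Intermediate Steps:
q = 8 (q = 2 + 6 = 8)
n(g) = 8
((D(-20, -38) + P(-7, 16)) + n(-11)) + 3296 = ((1/(-1 - 38) - 7) + 8) + 3296 = ((1/(-39) - 7) + 8) + 3296 = ((-1/39 - 7) + 8) + 3296 = (-274/39 + 8) + 3296 = 38/39 + 3296 = 128582/39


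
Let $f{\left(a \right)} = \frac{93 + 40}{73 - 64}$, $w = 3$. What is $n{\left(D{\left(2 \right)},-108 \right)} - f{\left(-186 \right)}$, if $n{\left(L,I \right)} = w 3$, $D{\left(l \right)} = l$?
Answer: $- \frac{52}{9} \approx -5.7778$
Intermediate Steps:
$n{\left(L,I \right)} = 9$ ($n{\left(L,I \right)} = 3 \cdot 3 = 9$)
$f{\left(a \right)} = \frac{133}{9}$
$n{\left(D{\left(2 \right)},-108 \right)} - f{\left(-186 \right)} = 9 - \frac{133}{9} = - \frac{52}{9}$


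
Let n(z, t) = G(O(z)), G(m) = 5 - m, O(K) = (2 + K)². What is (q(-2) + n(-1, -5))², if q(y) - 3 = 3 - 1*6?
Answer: 16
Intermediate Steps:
n(z, t) = 5 - (2 + z)²
q(y) = 0 (q(y) = 3 + (3 - 1*6) = 3 + (3 - 6) = 3 - 3 = 0)
(q(-2) + n(-1, -5))² = (0 + (5 - (2 - 1)²))² = (0 + (5 - 1*1²))² = (0 + (5 - 1*1))² = (0 + (5 - 1))² = (0 + 4)² = 4² = 16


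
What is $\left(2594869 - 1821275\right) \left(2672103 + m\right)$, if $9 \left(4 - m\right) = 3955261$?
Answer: $\frac{15544367304988}{9} \approx 1.7272 \cdot 10^{12}$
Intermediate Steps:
$m = - \frac{3955225}{9}$ ($m = 4 - \frac{3955261}{9} = - \frac{3955225}{9} \approx -4.3947 \cdot 10^{5}$)
$\left(2594869 - 1821275\right) \left(2672103 + m\right) = \left(2594869 - 1821275\right) \left(2672103 - \frac{3955225}{9}\right) = 773594 \cdot \frac{20093702}{9} = \frac{15544367304988}{9}$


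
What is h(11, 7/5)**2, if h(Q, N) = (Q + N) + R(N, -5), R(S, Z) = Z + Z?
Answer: 144/25 ≈ 5.7600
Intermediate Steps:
R(S, Z) = 2*Z
h(Q, N) = -10 + N + Q (h(Q, N) = (Q + N) + 2*(-5) = (N + Q) - 10 = -10 + N + Q)
h(11, 7/5)**2 = (-10 + 7/5 + 11)**2 = (12/5)**2 = 144/25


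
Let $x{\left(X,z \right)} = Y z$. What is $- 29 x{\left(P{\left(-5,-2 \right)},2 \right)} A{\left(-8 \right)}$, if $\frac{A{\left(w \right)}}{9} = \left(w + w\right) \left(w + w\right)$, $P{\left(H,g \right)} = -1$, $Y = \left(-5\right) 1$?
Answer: $668160$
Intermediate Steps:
$Y = -5$
$A{\left(w \right)} = 36 w^{2}$ ($A{\left(w \right)} = 9 \left(w + w\right) \left(w + w\right) = 9 \cdot 2 w 2 w = 9 \cdot 4 w^{2} = 36 w^{2}$)
$x{\left(X,z \right)} = - 5 z$
$- 29 x{\left(P{\left(-5,-2 \right)},2 \right)} A{\left(-8 \right)} = - 29 \left(\left(-5\right) 2\right) 36 \left(-8\right)^{2} = \left(-29\right) \left(-10\right) 36 \cdot 64 = 290 \cdot 2304 = 668160$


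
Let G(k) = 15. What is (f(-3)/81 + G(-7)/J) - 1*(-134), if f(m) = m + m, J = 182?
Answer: 658517/4914 ≈ 134.01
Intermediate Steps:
f(m) = 2*m
(f(-3)/81 + G(-7)/J) - 1*(-134) = ((2*(-3))/81 + 15/182) - 1*(-134) = (-6*1/81 + 15*(1/182)) + 134 = (-2/27 + 15/182) + 134 = 41/4914 + 134 = 658517/4914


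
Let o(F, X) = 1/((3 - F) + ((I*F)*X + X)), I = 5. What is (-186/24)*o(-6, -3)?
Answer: -31/384 ≈ -0.080729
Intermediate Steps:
o(F, X) = 1/(3 + X - F + 5*F*X) (o(F, X) = 1/((3 - F) + ((5*F)*X + X)) = 1/((3 - F) + (5*F*X + X)) = 1/((3 - F) + (X + 5*F*X)) = 1/(3 + X - F + 5*F*X))
(-186/24)*o(-6, -3) = (-186/24)/(3 - 3 - 1*(-6) + 5*(-6)*(-3)) = (-186*1/24)/(3 - 3 + 6 + 90) = -31/4/96 = -31/4*1/96 = -31/384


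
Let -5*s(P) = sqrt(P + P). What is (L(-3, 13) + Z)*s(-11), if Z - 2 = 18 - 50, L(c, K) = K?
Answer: 17*I*sqrt(22)/5 ≈ 15.947*I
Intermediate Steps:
Z = -30 (Z = 2 + (18 - 50) = 2 - 32 = -30)
s(P) = -sqrt(2)*sqrt(P)/5 (s(P) = -sqrt(P + P)/5 = -sqrt(2)*sqrt(P)/5)
(L(-3, 13) + Z)*s(-11) = (13 - 30)*(-sqrt(2)*sqrt(-11)/5) = -(-17)*sqrt(2)*I*sqrt(11)/5 = -(-17)*I*sqrt(22)/5 = 17*I*sqrt(22)/5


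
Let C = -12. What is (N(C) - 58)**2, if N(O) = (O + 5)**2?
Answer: 81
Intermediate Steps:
N(O) = (5 + O)**2
(N(C) - 58)**2 = ((5 - 12)**2 - 58)**2 = ((-7)**2 - 58)**2 = (49 - 58)**2 = (-9)**2 = 81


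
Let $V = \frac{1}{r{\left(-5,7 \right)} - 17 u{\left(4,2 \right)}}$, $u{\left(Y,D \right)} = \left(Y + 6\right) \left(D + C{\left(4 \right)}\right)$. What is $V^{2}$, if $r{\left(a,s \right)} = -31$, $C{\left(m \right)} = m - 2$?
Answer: $\frac{1}{505521} \approx 1.9782 \cdot 10^{-6}$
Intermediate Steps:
$C{\left(m \right)} = -2 + m$
$u{\left(Y,D \right)} = \left(2 + D\right) \left(6 + Y\right)$ ($u{\left(Y,D \right)} = \left(Y + 6\right) \left(D + \left(-2 + 4\right)\right) = \left(6 + Y\right) \left(D + 2\right) = \left(6 + Y\right) \left(2 + D\right) = \left(2 + D\right) \left(6 + Y\right)$)
$V = - \frac{1}{711}$ ($V = \frac{1}{-31 - 17 \left(12 + 2 \cdot 4 + 6 \cdot 2 + 2 \cdot 4\right)} = \frac{1}{-31 - 17 \left(12 + 8 + 12 + 8\right)} = \frac{1}{-31 - 680} = \frac{1}{-711} = - \frac{1}{711} \approx -0.0014065$)
$V^{2} = \left(- \frac{1}{711}\right)^{2} = \frac{1}{505521}$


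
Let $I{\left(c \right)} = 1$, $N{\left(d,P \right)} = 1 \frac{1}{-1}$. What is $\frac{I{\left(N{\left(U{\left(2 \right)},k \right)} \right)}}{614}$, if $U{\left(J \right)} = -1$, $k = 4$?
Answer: $\frac{1}{614} \approx 0.0016287$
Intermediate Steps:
$N{\left(d,P \right)} = -1$ ($N{\left(d,P \right)} = 1 \left(-1\right) = -1$)
$\frac{I{\left(N{\left(U{\left(2 \right)},k \right)} \right)}}{614} = 1 \cdot \frac{1}{614} = \frac{1}{614}$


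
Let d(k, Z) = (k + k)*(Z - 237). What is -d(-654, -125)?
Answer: -473496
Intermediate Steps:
d(k, Z) = 2*k*(-237 + Z) (d(k, Z) = (2*k)*(-237 + Z) = 2*k*(-237 + Z))
-d(-654, -125) = -2*(-654)*(-237 - 125) = -2*(-654)*(-362) = -1*473496 = -473496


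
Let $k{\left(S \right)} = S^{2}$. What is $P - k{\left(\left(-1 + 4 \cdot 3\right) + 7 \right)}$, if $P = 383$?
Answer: $59$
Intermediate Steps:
$P - k{\left(\left(-1 + 4 \cdot 3\right) + 7 \right)} = 383 - \left(\left(-1 + 4 \cdot 3\right) + 7\right)^{2} = 383 - \left(\left(-1 + 12\right) + 7\right)^{2} = 383 - \left(11 + 7\right)^{2} = 383 - 18^{2} = 383 - 324 = 59$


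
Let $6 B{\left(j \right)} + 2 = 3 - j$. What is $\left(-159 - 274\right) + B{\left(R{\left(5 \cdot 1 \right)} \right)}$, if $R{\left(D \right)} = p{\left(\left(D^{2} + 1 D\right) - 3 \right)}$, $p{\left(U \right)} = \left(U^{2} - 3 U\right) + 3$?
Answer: $- \frac{1624}{3} \approx -541.33$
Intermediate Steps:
$p{\left(U \right)} = 3 + U^{2} - 3 U$
$R{\left(D \right)} = 12 + \left(-3 + D + D^{2}\right)^{2} - 3 D - 3 D^{2}$ ($R{\left(D \right)} = 3 + \left(\left(D^{2} + 1 D\right) - 3\right)^{2} - 3 \left(\left(D^{2} + 1 D\right) - 3\right) = 3 + \left(\left(D^{2} + D\right) - 3\right)^{2} - 3 \left(\left(D^{2} + D\right) - 3\right) = 3 + \left(\left(D + D^{2}\right) - 3\right)^{2} - 3 \left(\left(D + D^{2}\right) - 3\right) = 3 + \left(-3 + D + D^{2}\right)^{2} - 3 \left(-3 + D + D^{2}\right) = 3 + \left(-3 + D + D^{2}\right)^{2} - \left(-9 + 3 D + 3 D^{2}\right) = 12 + \left(-3 + D + D^{2}\right)^{2} - 3 D - 3 D^{2}$)
$B{\left(j \right)} = \frac{1}{6} - \frac{j}{6}$ ($B{\left(j \right)} = - \frac{1}{3} + \frac{3 - j}{6} = - \frac{1}{3} - \left(- \frac{1}{2} + \frac{j}{6}\right) = \frac{1}{6} - \frac{j}{6}$)
$\left(-159 - 274\right) + B{\left(R{\left(5 \cdot 1 \right)} \right)} = \left(-159 - 274\right) + \left(\frac{1}{6} - \frac{12 + \left(-3 + 5 \cdot 1 + \left(5 \cdot 1\right)^{2}\right)^{2} - 3 \cdot 5 \cdot 1 - 3 \left(5 \cdot 1\right)^{2}}{6}\right) = -433 + \left(\frac{1}{6} - \frac{12 + \left(-3 + 5 + 5^{2}\right)^{2} - 15 - 3 \cdot 5^{2}}{6}\right) = -433 + \left(\frac{1}{6} - \frac{12 + \left(-3 + 5 + 25\right)^{2} - 15 - 75}{6}\right) = -433 + \left(\frac{1}{6} - \frac{12 + 27^{2} - 15 - 75}{6}\right) = -433 + \left(\frac{1}{6} - \frac{12 + 729 - 15 - 75}{6}\right) = -433 + \left(\frac{1}{6} - \frac{217}{2}\right) = -433 - \frac{325}{3} = - \frac{1624}{3}$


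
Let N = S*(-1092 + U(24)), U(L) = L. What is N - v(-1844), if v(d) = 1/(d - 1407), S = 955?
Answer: -3315824939/3251 ≈ -1.0199e+6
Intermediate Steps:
N = -1019940 (N = 955*(-1092 + 24) = 955*(-1068) = -1019940)
v(d) = 1/(-1407 + d)
N - v(-1844) = -1019940 - 1/(-1407 - 1844) = -1019940 - 1/(-3251) = -1019940 - 1*(-1/3251) = -1019940 + 1/3251 = -3315824939/3251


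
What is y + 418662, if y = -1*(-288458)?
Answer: 707120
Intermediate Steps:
y = 288458
y + 418662 = 288458 + 418662 = 707120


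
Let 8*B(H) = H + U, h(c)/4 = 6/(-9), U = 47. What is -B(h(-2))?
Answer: -133/24 ≈ -5.5417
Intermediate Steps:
h(c) = -8/3 (h(c) = 4*(6/(-9)) = 4*(6*(-1/9)) = 4*(-2/3) = -8/3)
B(H) = 47/8 + H/8 (B(H) = (H + 47)/8 = (47 + H)/8 = 47/8 + H/8)
-B(h(-2)) = -(47/8 + (1/8)*(-8/3)) = -(47/8 - 1/3) = -1*133/24 = -133/24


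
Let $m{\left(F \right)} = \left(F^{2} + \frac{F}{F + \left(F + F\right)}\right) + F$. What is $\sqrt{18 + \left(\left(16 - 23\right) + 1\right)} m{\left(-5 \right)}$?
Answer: $\frac{122 \sqrt{3}}{3} \approx 70.437$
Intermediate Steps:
$m{\left(F \right)} = \frac{1}{3} + F + F^{2}$ ($m{\left(F \right)} = \left(F^{2} + \frac{F}{F + 2 F}\right) + F = \left(F^{2} + \frac{F}{3 F}\right) + F = \left(F^{2} + \frac{1}{3 F} F\right) + F = \left(F^{2} + \frac{1}{3}\right) + F = \left(\frac{1}{3} + F^{2}\right) + F = \frac{1}{3} + F + F^{2}$)
$\sqrt{18 + \left(\left(16 - 23\right) + 1\right)} m{\left(-5 \right)} = \sqrt{18 + \left(\left(16 - 23\right) + 1\right)} \left(\frac{1}{3} - 5 + \left(-5\right)^{2}\right) = \sqrt{18 + \left(-7 + 1\right)} \left(\frac{1}{3} - 5 + 25\right) = \sqrt{18 - 6} \cdot \frac{61}{3} = \sqrt{12} \cdot \frac{61}{3} = 2 \sqrt{3} \cdot \frac{61}{3} = \frac{122 \sqrt{3}}{3}$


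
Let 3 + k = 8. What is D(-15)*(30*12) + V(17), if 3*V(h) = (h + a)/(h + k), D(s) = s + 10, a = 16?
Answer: -3599/2 ≈ -1799.5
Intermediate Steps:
k = 5 (k = -3 + 8 = 5)
D(s) = 10 + s
V(h) = (16 + h)/(3*(5 + h)) (V(h) = ((h + 16)/(h + 5))/3 = ((16 + h)/(5 + h))/3 = (16 + h)/(3*(5 + h)))
D(-15)*(30*12) + V(17) = (10 - 15)*(30*12) + (16 + 17)/(3*(5 + 17)) = -5*360 + (⅓)*33/22 = -1800 + (⅓)*(1/22)*33 = -1800 + ½ = -3599/2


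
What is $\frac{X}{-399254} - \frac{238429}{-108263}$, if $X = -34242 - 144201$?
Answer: $\frac{114512506475}{43224435802} \approx 2.6493$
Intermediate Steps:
$X = -178443$ ($X = -34242 - 144201 = -178443$)
$\frac{X}{-399254} - \frac{238429}{-108263} = - \frac{178443}{-399254} - \frac{238429}{-108263} = \left(-178443\right) \left(- \frac{1}{399254}\right) - - \frac{238429}{108263} = \frac{178443}{399254} + \frac{238429}{108263} = \frac{114512506475}{43224435802}$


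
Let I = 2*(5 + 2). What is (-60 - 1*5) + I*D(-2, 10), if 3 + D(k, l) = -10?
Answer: -247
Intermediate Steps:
D(k, l) = -13 (D(k, l) = -3 - 10 = -13)
I = 14 (I = 2*7 = 14)
(-60 - 1*5) + I*D(-2, 10) = (-60 - 1*5) + 14*(-13) = (-60 - 5) - 182 = -65 - 182 = -247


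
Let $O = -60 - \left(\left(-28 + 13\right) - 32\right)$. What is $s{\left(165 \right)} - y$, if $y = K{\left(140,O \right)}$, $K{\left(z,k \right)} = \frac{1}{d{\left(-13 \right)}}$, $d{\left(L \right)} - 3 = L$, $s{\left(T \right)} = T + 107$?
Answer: $\frac{2721}{10} \approx 272.1$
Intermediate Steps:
$O = -13$ ($O = -60 - \left(-15 - 32\right) = -60 - -47 = -60 + 47 = -13$)
$s{\left(T \right)} = 107 + T$
$d{\left(L \right)} = 3 + L$
$K{\left(z,k \right)} = - \frac{1}{10}$ ($K{\left(z,k \right)} = \frac{1}{3 - 13} = \frac{1}{-10} = - \frac{1}{10}$)
$y = - \frac{1}{10} \approx -0.1$
$s{\left(165 \right)} - y = \left(107 + 165\right) - - \frac{1}{10} = 272 + \frac{1}{10} = \frac{2721}{10}$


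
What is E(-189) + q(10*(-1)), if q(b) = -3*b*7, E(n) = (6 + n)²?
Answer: 33699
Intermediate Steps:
q(b) = -21*b
E(-189) + q(10*(-1)) = (6 - 189)² - 210*(-1) = (-183)² - 21*(-10) = 33489 + 210 = 33699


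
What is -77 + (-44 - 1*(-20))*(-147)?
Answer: 3451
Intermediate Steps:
-77 + (-44 - 1*(-20))*(-147) = -77 + (-44 + 20)*(-147) = -77 - 24*(-147) = -77 + 3528 = 3451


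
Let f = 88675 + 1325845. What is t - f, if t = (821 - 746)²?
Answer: -1408895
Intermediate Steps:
f = 1414520
t = 5625 (t = 75² = 5625)
t - f = 5625 - 1*1414520 = 5625 - 1414520 = -1408895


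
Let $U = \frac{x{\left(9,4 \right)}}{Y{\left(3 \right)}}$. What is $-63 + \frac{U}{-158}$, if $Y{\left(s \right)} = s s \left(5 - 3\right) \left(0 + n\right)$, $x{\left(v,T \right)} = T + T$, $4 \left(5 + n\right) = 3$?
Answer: $- \frac{761473}{12087} \approx -62.999$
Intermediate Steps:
$n = - \frac{17}{4}$ ($n = -5 + \frac{1}{4} \cdot 3 = -5 + \frac{3}{4} = - \frac{17}{4} \approx -4.25$)
$x{\left(v,T \right)} = 2 T$
$Y{\left(s \right)} = - \frac{17 s^{2}}{2}$ ($Y{\left(s \right)} = s s \left(5 - 3\right) \left(0 - \frac{17}{4}\right) = s^{2} \cdot 2 \left(- \frac{17}{4}\right) = s^{2} \left(- \frac{17}{2}\right) = - \frac{17 s^{2}}{2}$)
$U = - \frac{16}{153}$ ($U = \frac{2 \cdot 4}{\left(- \frac{17}{2}\right) 3^{2}} = \frac{8}{\left(- \frac{17}{2}\right) 9} = \frac{8}{- \frac{153}{2}} = 8 \left(- \frac{2}{153}\right) = - \frac{16}{153} \approx -0.10458$)
$-63 + \frac{U}{-158} = -63 - \frac{16}{153 \left(-158\right)} = -63 - - \frac{8}{12087} = -63 + \frac{8}{12087} = - \frac{761473}{12087}$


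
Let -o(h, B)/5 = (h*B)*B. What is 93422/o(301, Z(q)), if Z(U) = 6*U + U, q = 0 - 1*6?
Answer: -6673/189630 ≈ -0.035190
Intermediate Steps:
q = -6 (q = 0 - 6 = -6)
Z(U) = 7*U
o(h, B) = -5*h*B² (o(h, B) = -5*h*B*B = -5*B*h*B = -5*h*B²)
93422/o(301, Z(q)) = 93422/((-5*301*(7*(-6))²)) = 93422/((-5*301*(-42)²)) = 93422/((-5*301*1764)) = 93422/(-2654820) = 93422*(-1/2654820) = -6673/189630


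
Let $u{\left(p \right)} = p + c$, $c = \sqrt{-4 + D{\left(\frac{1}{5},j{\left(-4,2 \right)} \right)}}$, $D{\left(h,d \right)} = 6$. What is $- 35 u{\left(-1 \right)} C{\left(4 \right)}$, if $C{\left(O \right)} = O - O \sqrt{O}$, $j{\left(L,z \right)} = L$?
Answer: $-140 + 140 \sqrt{2} \approx 57.99$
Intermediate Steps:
$c = \sqrt{2}$ ($c = \sqrt{-4 + 6} = \sqrt{2} \approx 1.4142$)
$C{\left(O \right)} = O - O^{\frac{3}{2}}$
$u{\left(p \right)} = p + \sqrt{2}$
$- 35 u{\left(-1 \right)} C{\left(4 \right)} = - 35 \left(-1 + \sqrt{2}\right) \left(4 - 4^{\frac{3}{2}}\right) = \left(35 - 35 \sqrt{2}\right) \left(4 - 8\right) = \left(35 - 35 \sqrt{2}\right) \left(-4\right) = -140 + 140 \sqrt{2}$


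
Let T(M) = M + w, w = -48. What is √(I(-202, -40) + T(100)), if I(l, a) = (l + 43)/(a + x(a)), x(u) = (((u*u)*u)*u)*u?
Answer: √136314990566422390/51200020 ≈ 7.2111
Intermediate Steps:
T(M) = -48 + M (T(M) = M - 48 = -48 + M)
x(u) = u⁵ (x(u) = ((u²*u)*u)*u = (u³*u)*u = u⁴*u = u⁵)
I(l, a) = (43 + l)/(a + a⁵) (I(l, a) = (l + 43)/(a + a⁵) = (43 + l)/(a + a⁵))
√(I(-202, -40) + T(100)) = √((43 - 202)/(-40 + (-40)⁵) + (-48 + 100)) = √(-159/(-40 - 102400000) + 52) = √(-159/(-102400040) + 52) = √(-1/102400040*(-159) + 52) = √(159/102400040 + 52) = √(5324802239/102400040) = √136314990566422390/51200020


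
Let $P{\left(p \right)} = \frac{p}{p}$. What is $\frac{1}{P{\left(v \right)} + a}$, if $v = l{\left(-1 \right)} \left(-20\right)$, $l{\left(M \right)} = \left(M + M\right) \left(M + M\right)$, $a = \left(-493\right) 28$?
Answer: $- \frac{1}{13803} \approx -7.2448 \cdot 10^{-5}$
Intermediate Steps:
$a = -13804$
$l{\left(M \right)} = 4 M^{2}$ ($l{\left(M \right)} = 2 M 2 M = 4 M^{2}$)
$v = -80$ ($v = 4 \left(-1\right)^{2} \left(-20\right) = 4 \cdot 1 \left(-20\right) = 4 \left(-20\right) = -80$)
$P{\left(p \right)} = 1$
$\frac{1}{P{\left(v \right)} + a} = \frac{1}{1 - 13804} = \frac{1}{-13803} = - \frac{1}{13803}$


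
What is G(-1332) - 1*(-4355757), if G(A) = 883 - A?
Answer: 4357972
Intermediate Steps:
G(-1332) - 1*(-4355757) = (883 - 1*(-1332)) - 1*(-4355757) = (883 + 1332) + 4355757 = 2215 + 4355757 = 4357972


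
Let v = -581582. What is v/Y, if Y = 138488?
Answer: -290791/69244 ≈ -4.1995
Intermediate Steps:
v/Y = -581582/138488 = -581582*1/138488 = -290791/69244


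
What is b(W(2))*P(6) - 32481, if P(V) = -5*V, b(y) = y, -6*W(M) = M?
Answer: -32471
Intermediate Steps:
W(M) = -M/6
b(W(2))*P(6) - 32481 = (-1/6*2)*(-5*6) - 32481 = -1/3*(-30) - 32481 = 10 - 32481 = -32471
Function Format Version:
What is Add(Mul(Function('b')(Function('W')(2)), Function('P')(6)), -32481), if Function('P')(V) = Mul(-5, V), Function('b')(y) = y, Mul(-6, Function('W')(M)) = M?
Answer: -32471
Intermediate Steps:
Function('W')(M) = Mul(Rational(-1, 6), M)
Add(Mul(Function('b')(Function('W')(2)), Function('P')(6)), -32481) = Add(Mul(Mul(Rational(-1, 6), 2), Mul(-5, 6)), -32481) = Add(Mul(Rational(-1, 3), -30), -32481) = Add(10, -32481) = -32471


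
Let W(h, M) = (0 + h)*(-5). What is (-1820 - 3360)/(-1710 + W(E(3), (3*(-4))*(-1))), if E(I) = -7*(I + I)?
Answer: 259/75 ≈ 3.4533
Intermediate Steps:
E(I) = -14*I
W(h, M) = -5*h (W(h, M) = h*(-5) = -5*h)
(-1820 - 3360)/(-1710 + W(E(3), (3*(-4))*(-1))) = (-1820 - 3360)/(-1710 - (-70)*3) = -5180/(-1710 - 5*(-42)) = -5180/(-1710 + 210) = -5180/(-1500) = -5180*(-1/1500) = 259/75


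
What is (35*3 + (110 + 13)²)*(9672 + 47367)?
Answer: 868932126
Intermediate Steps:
(35*3 + (110 + 13)²)*(9672 + 47367) = (105 + 123²)*57039 = (105 + 15129)*57039 = 15234*57039 = 868932126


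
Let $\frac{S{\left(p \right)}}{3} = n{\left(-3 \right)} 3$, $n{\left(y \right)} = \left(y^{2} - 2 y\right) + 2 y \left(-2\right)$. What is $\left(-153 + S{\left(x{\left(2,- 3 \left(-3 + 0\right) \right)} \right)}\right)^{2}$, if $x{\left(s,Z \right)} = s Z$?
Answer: $8100$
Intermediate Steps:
$n{\left(y \right)} = y^{2} - 6 y$ ($n{\left(y \right)} = \left(y^{2} - 2 y\right) - 4 y = y^{2} - 6 y$)
$x{\left(s,Z \right)} = Z s$
$S{\left(p \right)} = 243$ ($S{\left(p \right)} = 3 - 3 \left(-6 - 3\right) 3 = 3 \left(-3\right) \left(-9\right) 3 = 3 \cdot 27 \cdot 3 = 3 \cdot 81 = 243$)
$\left(-153 + S{\left(x{\left(2,- 3 \left(-3 + 0\right) \right)} \right)}\right)^{2} = \left(-153 + 243\right)^{2} = 90^{2} = 8100$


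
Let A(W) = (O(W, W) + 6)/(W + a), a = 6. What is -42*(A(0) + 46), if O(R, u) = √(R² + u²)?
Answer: -1974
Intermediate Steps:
A(W) = (6 + √2*√(W²))/(6 + W) (A(W) = (√(W² + W²) + 6)/(W + 6) = (√(2*W²) + 6)/(6 + W) = (√2*√(W²) + 6)/(6 + W) = (6 + √2*√(W²))/(6 + W))
-42*(A(0) + 46) = -42*((6 + √2*√(0²))/(6 + 0) + 46) = -42*((6 + √2*√0)/6 + 46) = -42*((6 + √2*0)/6 + 46) = -42*((6 + 0)/6 + 46) = -42*((⅙)*6 + 46) = -42*(1 + 46) = -42*47 = -1974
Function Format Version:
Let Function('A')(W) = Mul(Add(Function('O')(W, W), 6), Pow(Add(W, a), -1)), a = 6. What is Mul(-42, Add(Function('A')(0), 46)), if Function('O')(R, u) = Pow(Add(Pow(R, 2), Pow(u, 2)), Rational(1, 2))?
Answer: -1974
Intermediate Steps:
Function('A')(W) = Mul(Pow(Add(6, W), -1), Add(6, Mul(Pow(2, Rational(1, 2)), Pow(Pow(W, 2), Rational(1, 2))))) (Function('A')(W) = Mul(Add(Pow(Add(Pow(W, 2), Pow(W, 2)), Rational(1, 2)), 6), Pow(Add(W, 6), -1)) = Mul(Add(Pow(Mul(2, Pow(W, 2)), Rational(1, 2)), 6), Pow(Add(6, W), -1)) = Mul(Add(Mul(Pow(2, Rational(1, 2)), Pow(Pow(W, 2), Rational(1, 2))), 6), Pow(Add(6, W), -1)) = Mul(Add(6, Mul(Pow(2, Rational(1, 2)), Pow(Pow(W, 2), Rational(1, 2)))), Pow(Add(6, W), -1)) = Mul(Pow(Add(6, W), -1), Add(6, Mul(Pow(2, Rational(1, 2)), Pow(Pow(W, 2), Rational(1, 2))))))
Mul(-42, Add(Function('A')(0), 46)) = Mul(-42, Add(Mul(Pow(Add(6, 0), -1), Add(6, Mul(Pow(2, Rational(1, 2)), Pow(Pow(0, 2), Rational(1, 2))))), 46)) = Mul(-42, Add(Mul(Pow(6, -1), Add(6, Mul(Pow(2, Rational(1, 2)), Pow(0, Rational(1, 2))))), 46)) = Mul(-42, Add(Mul(Rational(1, 6), Add(6, Mul(Pow(2, Rational(1, 2)), 0))), 46)) = Mul(-42, Add(Mul(Rational(1, 6), Add(6, 0)), 46)) = Mul(-42, Add(Mul(Rational(1, 6), 6), 46)) = Mul(-42, Add(1, 46)) = Mul(-42, 47) = -1974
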